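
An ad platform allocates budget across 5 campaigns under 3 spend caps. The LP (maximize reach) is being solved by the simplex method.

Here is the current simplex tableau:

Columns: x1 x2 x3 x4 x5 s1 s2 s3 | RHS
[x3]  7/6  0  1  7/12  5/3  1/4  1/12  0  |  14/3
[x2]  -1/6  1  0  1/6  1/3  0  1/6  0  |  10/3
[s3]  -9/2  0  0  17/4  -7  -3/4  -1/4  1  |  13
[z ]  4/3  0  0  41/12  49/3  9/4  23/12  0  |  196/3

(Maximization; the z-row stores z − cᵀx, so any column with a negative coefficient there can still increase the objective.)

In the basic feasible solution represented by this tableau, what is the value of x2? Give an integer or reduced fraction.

10/3

x2 is basic (row 2); its value is the RHS of that row: 10/3.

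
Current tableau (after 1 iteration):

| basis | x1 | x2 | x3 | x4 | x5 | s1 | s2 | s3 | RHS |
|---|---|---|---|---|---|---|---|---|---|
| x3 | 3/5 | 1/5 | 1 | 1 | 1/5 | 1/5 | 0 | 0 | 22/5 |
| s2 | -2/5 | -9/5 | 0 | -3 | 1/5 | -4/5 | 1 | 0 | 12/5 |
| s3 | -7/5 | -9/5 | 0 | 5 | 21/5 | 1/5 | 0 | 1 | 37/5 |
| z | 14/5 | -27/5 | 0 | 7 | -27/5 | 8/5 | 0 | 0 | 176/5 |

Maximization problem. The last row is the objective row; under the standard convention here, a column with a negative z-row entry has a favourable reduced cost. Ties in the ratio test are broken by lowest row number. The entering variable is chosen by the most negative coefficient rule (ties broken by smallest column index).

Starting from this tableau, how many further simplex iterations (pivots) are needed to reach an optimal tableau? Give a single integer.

1

pivot: x2 in, x3 out → z = 154
No improving column remains; optimal.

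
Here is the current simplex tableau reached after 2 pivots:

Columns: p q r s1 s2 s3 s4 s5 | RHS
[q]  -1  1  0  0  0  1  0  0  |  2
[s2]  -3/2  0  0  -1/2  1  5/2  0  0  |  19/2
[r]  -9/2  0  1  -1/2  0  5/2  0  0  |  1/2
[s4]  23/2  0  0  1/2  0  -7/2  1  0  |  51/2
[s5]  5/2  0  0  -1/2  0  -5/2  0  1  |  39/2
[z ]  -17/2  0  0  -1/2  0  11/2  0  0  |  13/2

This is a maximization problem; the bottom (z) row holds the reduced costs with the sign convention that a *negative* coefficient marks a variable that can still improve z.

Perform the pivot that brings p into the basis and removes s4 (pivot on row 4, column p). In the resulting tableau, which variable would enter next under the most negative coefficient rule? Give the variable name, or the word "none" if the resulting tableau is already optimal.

s1

Pivot element 23/2. New z-row = old z-row − (-17/2)·(row 4/(23/2)).
Updated z-row coefficients: p: 0, q: 0, r: 0, s1: -3/23, s2: 0, s3: 67/23, s4: 17/23, s5: 0.
The most negative is -3/23 in column s1, so s1 would enter next.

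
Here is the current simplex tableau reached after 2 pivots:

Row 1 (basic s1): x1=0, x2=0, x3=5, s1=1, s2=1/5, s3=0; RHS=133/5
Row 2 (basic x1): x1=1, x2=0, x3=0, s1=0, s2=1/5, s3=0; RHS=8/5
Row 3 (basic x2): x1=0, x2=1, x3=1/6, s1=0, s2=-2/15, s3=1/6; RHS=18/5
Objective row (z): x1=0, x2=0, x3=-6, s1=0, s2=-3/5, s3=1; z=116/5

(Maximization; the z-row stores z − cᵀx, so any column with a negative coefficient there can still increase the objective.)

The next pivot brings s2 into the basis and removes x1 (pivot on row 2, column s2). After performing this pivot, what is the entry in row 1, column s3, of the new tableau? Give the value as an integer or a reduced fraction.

0

Pivot element is row 2, column s2: 1/5.
Normalize row 2: new (row 2, s3) = 0/(1/5) = 0.
row 1 ← row 1 − (1/5)·(new row 2): 0 − (1/5)·0 = 0.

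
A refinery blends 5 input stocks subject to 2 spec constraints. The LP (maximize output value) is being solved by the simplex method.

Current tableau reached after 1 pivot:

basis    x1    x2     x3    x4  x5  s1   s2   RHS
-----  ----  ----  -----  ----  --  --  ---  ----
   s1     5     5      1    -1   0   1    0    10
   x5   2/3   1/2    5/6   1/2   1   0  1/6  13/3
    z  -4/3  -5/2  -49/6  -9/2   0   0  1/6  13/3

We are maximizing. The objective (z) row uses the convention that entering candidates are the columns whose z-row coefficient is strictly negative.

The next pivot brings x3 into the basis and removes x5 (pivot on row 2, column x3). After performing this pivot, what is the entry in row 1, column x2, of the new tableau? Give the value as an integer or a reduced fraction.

Pivot element is row 2, column x3: 5/6.
Normalize row 2: new (row 2, x2) = (1/2)/(5/6) = 3/5.
row 1 ← row 1 − 1·(new row 2): 5 − 1·(3/5) = 22/5.

22/5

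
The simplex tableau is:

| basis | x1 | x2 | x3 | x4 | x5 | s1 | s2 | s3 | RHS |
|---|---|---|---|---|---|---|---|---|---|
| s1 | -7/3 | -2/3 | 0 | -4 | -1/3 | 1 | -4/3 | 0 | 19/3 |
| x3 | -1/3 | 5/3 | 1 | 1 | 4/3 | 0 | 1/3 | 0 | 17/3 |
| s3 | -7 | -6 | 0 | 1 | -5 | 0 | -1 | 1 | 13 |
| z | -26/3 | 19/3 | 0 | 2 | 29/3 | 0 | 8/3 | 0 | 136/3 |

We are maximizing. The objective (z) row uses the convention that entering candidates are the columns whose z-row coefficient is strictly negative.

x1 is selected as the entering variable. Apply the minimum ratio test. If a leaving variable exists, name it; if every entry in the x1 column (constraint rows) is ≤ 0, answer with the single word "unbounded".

x1-column entries: row 1: -7/3, row 2: -1/3, row 3: -7. All ≤ 0, so x1 can increase without bound; the LP is unbounded in this direction.

unbounded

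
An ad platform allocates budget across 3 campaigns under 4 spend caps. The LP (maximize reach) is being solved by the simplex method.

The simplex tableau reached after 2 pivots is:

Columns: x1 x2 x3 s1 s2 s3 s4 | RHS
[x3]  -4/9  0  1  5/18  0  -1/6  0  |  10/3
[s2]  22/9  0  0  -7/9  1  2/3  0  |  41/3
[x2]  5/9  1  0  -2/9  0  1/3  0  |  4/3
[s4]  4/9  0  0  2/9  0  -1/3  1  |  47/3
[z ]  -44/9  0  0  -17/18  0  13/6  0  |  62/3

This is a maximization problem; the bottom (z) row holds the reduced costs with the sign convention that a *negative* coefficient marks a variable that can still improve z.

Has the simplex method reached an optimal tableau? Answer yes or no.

Column x1 has objective-row coefficient -44/9, which is negative; an improving pivot exists, so not yet optimal.

no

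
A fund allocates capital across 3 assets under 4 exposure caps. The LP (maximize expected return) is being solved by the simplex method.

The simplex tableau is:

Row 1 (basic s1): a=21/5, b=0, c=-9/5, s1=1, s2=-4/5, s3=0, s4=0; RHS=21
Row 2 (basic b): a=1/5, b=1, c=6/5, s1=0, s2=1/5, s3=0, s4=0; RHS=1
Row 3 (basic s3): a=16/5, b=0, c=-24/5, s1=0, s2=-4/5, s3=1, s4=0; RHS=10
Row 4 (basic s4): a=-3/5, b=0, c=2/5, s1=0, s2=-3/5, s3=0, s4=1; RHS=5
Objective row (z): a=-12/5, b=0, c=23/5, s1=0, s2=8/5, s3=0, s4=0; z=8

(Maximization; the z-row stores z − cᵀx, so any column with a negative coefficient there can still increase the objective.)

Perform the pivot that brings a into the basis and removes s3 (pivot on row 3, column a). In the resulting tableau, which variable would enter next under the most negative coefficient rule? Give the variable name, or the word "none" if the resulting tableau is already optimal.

Pivot element 16/5. New z-row = old z-row − (-12/5)·(row 3/(16/5)).
Updated z-row coefficients: a: 0, b: 0, c: 1, s1: 0, s2: 1, s3: 3/4, s4: 0.
No coefficient is strictly negative; the tableau after this pivot is optimal.

none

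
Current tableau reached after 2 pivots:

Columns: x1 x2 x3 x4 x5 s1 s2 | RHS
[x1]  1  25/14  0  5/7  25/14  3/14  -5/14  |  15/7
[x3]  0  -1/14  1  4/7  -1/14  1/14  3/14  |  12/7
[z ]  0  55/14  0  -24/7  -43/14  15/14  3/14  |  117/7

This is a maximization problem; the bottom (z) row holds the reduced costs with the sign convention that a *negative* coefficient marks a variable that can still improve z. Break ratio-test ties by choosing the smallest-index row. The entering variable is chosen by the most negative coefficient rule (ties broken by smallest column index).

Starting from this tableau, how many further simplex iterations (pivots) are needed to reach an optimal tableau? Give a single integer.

pivot: x4 in, x1 out → z = 27
pivot: s2 in, x3 out → z = 27
No improving column remains; optimal.

2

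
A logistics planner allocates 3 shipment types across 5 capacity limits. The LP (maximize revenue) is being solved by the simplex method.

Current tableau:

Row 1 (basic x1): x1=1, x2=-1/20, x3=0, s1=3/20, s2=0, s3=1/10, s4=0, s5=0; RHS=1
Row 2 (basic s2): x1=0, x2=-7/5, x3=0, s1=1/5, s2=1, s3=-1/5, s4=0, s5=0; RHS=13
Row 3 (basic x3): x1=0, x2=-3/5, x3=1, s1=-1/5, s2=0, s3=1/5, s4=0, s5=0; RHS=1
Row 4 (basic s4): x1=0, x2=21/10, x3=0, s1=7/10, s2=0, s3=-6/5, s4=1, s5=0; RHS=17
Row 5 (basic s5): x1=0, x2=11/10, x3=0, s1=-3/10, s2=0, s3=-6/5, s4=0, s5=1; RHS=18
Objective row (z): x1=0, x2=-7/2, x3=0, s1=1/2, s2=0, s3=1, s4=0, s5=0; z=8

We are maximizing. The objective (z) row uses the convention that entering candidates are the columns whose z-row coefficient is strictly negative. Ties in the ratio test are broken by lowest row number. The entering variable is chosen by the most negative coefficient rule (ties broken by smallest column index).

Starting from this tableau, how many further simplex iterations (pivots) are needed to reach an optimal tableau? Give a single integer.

pivot: x2 in, s4 out → z = 109/3
pivot: s3 in, x1 out → z = 56
No improving column remains; optimal.

2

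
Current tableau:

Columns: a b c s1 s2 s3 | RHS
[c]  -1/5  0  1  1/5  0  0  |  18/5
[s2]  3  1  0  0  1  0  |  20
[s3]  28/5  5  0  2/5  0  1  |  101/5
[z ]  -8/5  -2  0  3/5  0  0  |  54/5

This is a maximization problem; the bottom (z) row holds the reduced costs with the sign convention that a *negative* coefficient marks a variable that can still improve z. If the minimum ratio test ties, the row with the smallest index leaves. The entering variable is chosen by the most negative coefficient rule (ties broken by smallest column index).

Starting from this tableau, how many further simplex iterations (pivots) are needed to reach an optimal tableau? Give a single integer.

1

pivot: b in, s3 out → z = 472/25
No improving column remains; optimal.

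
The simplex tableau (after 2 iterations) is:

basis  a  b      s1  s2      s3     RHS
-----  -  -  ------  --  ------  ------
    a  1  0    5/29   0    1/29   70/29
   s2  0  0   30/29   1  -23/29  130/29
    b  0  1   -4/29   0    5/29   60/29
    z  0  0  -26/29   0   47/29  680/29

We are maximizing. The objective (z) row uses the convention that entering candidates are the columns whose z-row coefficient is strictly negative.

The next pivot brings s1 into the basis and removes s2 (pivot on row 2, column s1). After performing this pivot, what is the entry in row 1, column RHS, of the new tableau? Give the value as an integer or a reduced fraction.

Pivot element is row 2, column s1: 30/29.
Normalize row 2: new (row 2, RHS) = (130/29)/(30/29) = 13/3.
row 1 ← row 1 − (5/29)·(new row 2): 70/29 − (5/29)·(13/3) = 5/3.

5/3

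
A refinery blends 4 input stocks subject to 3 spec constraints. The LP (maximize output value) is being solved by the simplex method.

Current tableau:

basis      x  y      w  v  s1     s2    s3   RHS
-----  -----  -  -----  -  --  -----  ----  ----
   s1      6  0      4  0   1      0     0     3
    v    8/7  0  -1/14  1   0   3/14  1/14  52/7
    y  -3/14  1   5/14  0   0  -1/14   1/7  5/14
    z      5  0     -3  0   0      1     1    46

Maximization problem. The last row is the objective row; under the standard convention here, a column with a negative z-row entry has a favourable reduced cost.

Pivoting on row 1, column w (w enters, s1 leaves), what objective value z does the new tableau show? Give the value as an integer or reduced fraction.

193/4

Minimum ratio for w: 3/4 = 3/4.
z changes by −(z-row coeff of w)·ratio = −(-3)·(3/4) = 9/4.
New z = 46 + (9/4) = 193/4.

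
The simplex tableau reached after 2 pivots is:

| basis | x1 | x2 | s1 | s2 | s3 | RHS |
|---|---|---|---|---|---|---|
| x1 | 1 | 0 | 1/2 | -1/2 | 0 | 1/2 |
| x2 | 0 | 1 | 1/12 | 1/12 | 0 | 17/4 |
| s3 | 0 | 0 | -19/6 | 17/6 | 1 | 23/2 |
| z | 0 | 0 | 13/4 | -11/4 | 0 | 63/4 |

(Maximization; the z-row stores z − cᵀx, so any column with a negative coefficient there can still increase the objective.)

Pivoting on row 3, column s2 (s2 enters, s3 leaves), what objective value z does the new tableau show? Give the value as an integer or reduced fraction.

915/34

Minimum ratio for s2: (23/2)/(17/6) = 69/17.
z changes by −(z-row coeff of s2)·ratio = −(-11/4)·(69/17) = 759/68.
New z = 63/4 + (759/68) = 915/34.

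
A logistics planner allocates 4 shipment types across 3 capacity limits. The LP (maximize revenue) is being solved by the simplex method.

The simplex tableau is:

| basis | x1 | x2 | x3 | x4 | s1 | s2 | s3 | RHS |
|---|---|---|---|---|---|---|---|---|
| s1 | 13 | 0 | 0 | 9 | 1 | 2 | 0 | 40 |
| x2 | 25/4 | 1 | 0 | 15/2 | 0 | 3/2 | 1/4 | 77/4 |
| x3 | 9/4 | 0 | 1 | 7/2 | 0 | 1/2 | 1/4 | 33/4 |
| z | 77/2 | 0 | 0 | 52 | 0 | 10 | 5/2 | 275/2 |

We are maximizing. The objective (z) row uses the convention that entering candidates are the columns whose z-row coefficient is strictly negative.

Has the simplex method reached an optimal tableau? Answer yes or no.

No objective-row coefficient is strictly negative, so no entering variable exists; the tableau is optimal.

yes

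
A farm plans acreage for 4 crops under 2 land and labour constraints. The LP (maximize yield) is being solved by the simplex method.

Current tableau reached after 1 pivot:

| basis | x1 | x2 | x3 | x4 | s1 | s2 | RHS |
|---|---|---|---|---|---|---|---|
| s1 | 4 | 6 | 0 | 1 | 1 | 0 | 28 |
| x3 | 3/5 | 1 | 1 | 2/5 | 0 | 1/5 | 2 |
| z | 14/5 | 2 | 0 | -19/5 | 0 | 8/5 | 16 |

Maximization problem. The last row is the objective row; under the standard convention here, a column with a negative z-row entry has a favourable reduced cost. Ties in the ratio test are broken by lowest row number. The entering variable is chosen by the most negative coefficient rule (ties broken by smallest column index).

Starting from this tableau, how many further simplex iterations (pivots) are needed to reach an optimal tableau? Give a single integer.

1

pivot: x4 in, x3 out → z = 35
No improving column remains; optimal.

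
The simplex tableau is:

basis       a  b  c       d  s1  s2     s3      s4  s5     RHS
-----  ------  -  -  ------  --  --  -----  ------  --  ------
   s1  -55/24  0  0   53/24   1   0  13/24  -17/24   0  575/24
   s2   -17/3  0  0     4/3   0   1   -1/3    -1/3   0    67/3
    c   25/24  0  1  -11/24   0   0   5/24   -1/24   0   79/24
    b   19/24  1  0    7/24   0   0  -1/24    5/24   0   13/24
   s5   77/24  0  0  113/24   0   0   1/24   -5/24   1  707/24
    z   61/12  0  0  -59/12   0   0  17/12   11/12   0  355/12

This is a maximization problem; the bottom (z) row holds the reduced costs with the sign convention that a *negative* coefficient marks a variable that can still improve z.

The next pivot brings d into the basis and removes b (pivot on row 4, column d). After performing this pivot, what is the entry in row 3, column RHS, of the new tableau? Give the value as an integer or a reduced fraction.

29/7

Pivot element is row 4, column d: 7/24.
Normalize row 4: new (row 4, RHS) = (13/24)/(7/24) = 13/7.
row 3 ← row 3 − (-11/24)·(new row 4): 79/24 − (-11/24)·(13/7) = 29/7.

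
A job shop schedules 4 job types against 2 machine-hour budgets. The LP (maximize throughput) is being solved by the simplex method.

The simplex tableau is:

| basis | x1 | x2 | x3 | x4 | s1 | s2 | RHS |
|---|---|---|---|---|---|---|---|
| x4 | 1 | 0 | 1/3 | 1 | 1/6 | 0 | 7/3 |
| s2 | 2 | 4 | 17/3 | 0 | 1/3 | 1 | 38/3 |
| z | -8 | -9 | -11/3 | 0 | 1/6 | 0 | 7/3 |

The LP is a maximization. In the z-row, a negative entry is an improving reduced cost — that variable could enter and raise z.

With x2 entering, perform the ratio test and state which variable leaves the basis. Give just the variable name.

s2

Ratios: row 1 (x4): entry 0 ≤ 0, skip; row 2 (s2): (38/3)/4 = 19/6.
Minimum ratio 19/6 is in the s2 row, so s2 leaves.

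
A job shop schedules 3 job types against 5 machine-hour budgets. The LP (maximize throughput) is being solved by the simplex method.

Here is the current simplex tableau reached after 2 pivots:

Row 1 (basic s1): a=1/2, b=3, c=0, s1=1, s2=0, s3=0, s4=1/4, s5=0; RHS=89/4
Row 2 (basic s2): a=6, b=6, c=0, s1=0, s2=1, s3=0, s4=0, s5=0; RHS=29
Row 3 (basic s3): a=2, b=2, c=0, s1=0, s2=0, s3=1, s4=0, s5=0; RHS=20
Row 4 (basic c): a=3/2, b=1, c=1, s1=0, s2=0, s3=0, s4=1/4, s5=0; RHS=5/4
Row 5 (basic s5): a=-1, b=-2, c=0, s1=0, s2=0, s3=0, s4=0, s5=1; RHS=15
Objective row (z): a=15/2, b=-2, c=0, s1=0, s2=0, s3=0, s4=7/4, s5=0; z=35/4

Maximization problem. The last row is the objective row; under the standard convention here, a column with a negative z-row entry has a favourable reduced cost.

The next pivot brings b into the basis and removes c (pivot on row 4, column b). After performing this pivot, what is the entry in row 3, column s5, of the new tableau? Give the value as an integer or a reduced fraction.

0

Pivot element is row 4, column b: 1.
Normalize row 4: new (row 4, s5) = 0/1 = 0.
row 3 ← row 3 − 2·(new row 4): 0 − 2·0 = 0.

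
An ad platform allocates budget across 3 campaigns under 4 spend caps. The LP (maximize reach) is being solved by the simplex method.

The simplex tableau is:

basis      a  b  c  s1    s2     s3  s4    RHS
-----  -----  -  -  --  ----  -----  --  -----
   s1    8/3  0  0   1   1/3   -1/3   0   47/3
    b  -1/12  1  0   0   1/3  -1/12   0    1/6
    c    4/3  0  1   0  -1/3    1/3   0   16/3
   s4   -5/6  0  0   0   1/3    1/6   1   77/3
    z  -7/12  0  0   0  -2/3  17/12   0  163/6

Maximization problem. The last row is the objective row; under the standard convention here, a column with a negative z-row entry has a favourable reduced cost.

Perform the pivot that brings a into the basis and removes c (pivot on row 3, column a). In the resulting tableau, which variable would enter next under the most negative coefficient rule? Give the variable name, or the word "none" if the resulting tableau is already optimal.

Pivot element 4/3. New z-row = old z-row − (-7/12)·(row 3/(4/3)).
Updated z-row coefficients: a: 0, b: 0, c: 7/16, s1: 0, s2: -13/16, s3: 25/16, s4: 0.
The most negative is -13/16 in column s2, so s2 would enter next.

s2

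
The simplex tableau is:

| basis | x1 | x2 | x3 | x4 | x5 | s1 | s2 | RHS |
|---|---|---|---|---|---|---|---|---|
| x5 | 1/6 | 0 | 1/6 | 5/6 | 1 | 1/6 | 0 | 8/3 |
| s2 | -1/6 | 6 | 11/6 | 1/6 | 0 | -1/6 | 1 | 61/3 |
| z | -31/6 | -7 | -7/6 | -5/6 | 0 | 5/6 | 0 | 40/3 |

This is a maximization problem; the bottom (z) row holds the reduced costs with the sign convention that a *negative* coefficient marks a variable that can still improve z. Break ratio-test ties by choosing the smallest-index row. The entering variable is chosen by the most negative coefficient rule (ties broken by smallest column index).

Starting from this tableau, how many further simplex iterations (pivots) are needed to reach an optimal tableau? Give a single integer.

pivot: x2 in, s2 out → z = 667/18
pivot: x1 in, x5 out → z = 737/6
No improving column remains; optimal.

2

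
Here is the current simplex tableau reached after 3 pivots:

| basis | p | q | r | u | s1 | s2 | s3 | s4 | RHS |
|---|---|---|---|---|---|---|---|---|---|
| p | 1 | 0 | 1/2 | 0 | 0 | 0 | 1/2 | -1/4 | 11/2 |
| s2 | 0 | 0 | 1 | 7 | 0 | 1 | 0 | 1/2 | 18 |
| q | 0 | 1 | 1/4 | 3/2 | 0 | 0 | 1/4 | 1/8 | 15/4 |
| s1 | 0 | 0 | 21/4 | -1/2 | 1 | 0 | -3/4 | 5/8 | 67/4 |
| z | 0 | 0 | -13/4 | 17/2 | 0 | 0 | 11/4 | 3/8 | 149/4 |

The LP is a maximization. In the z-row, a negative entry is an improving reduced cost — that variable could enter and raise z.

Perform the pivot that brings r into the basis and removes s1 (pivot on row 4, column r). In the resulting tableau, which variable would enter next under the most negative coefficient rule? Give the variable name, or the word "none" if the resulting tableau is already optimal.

none

Pivot element 21/4. New z-row = old z-row − (-13/4)·(row 4/(21/4)).
Updated z-row coefficients: p: 0, q: 0, r: 0, u: 172/21, s1: 13/21, s2: 0, s3: 16/7, s4: 16/21.
No coefficient is strictly negative; the tableau after this pivot is optimal.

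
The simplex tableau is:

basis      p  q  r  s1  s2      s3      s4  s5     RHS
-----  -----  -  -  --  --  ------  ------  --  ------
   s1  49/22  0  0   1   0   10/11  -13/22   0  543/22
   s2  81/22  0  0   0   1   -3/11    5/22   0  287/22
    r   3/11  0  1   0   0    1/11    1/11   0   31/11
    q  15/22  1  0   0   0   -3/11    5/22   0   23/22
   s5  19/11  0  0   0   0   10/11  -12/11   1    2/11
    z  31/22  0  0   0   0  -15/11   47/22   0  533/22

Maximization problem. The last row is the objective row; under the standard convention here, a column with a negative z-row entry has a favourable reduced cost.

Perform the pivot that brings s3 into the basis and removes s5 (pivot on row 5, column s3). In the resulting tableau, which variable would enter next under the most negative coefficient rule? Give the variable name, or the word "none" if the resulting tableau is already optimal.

none

Pivot element 10/11. New z-row = old z-row − (-15/11)·(row 5/(10/11)).
Updated z-row coefficients: p: 4, q: 0, r: 0, s1: 0, s2: 0, s3: 0, s4: 1/2, s5: 3/2.
No coefficient is strictly negative; the tableau after this pivot is optimal.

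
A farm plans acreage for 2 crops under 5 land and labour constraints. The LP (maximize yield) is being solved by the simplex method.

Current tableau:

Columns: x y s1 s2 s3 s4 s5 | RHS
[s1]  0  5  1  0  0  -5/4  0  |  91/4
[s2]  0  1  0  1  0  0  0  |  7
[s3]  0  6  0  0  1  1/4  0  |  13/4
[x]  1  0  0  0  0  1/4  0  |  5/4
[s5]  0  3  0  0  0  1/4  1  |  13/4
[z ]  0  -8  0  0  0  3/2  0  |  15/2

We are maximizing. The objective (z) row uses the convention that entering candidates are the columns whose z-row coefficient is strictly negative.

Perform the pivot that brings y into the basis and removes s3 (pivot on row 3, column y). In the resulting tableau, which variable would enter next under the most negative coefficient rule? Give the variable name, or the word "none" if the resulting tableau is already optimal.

Pivot element 6. New z-row = old z-row − (-8)·(row 3/6).
Updated z-row coefficients: x: 0, y: 0, s1: 0, s2: 0, s3: 4/3, s4: 11/6, s5: 0.
No coefficient is strictly negative; the tableau after this pivot is optimal.

none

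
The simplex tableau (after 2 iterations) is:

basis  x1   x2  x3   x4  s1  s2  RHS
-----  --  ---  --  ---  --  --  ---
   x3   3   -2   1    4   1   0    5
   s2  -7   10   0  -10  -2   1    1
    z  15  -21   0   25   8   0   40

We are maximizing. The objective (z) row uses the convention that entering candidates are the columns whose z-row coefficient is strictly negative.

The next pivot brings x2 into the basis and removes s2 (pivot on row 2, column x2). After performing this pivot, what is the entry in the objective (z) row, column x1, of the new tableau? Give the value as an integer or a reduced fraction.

3/10

Pivot element is row 2, column x2: 10.
Normalize row 2: new (row 2, x1) = (-7)/10 = -7/10.
z-row ← z-row − (-21)·(new row 2): 15 − (-21)·(-7/10) = 3/10.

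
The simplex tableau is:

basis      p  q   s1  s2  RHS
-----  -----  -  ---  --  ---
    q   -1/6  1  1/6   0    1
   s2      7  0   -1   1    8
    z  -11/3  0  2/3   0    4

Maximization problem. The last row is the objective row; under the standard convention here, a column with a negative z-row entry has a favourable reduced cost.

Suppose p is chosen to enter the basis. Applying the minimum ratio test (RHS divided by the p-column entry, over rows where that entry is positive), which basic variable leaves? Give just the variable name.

Ratios: row 1 (q): entry -1/6 ≤ 0, skip; row 2 (s2): 8/7 = 8/7.
Minimum ratio 8/7 is in the s2 row, so s2 leaves.

s2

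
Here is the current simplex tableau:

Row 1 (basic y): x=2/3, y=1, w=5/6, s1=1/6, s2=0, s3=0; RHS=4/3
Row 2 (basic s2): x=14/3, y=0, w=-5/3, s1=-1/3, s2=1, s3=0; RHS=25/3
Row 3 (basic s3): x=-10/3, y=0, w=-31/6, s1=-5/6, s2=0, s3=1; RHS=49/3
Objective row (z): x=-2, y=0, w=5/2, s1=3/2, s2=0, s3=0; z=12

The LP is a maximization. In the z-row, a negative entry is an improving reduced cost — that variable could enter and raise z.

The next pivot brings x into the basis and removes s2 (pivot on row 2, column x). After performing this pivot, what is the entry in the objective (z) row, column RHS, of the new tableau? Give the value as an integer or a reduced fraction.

109/7

Pivot element is row 2, column x: 14/3.
Normalize row 2: new (row 2, RHS) = (25/3)/(14/3) = 25/14.
z-row ← z-row − (-2)·(new row 2): 12 − (-2)·(25/14) = 109/7.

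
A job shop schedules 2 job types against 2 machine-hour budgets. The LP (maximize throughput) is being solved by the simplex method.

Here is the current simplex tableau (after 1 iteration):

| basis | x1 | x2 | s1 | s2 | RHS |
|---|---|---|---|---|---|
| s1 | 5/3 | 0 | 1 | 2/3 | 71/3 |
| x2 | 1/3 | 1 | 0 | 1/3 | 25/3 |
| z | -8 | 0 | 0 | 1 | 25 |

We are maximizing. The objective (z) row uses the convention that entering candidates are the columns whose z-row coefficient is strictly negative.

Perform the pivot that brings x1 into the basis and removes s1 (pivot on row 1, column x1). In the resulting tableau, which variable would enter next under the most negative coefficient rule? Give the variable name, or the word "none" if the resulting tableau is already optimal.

Pivot element 5/3. New z-row = old z-row − (-8)·(row 1/(5/3)).
Updated z-row coefficients: x1: 0, x2: 0, s1: 24/5, s2: 21/5.
No coefficient is strictly negative; the tableau after this pivot is optimal.

none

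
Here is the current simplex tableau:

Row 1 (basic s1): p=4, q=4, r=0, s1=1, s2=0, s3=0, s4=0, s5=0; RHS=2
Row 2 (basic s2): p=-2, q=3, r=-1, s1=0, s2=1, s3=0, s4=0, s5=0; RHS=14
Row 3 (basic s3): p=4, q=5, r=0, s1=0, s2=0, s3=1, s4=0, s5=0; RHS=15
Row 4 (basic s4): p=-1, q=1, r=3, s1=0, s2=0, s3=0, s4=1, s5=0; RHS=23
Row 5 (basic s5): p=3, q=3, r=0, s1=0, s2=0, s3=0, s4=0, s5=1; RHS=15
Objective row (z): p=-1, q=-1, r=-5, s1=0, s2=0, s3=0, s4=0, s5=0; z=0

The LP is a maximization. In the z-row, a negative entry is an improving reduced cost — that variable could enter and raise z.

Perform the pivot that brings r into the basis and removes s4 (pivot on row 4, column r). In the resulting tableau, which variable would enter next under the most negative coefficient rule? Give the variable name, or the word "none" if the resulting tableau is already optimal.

Pivot element 3. New z-row = old z-row − (-5)·(row 4/3).
Updated z-row coefficients: p: -8/3, q: 2/3, r: 0, s1: 0, s2: 0, s3: 0, s4: 5/3, s5: 0.
The most negative is -8/3 in column p, so p would enter next.

p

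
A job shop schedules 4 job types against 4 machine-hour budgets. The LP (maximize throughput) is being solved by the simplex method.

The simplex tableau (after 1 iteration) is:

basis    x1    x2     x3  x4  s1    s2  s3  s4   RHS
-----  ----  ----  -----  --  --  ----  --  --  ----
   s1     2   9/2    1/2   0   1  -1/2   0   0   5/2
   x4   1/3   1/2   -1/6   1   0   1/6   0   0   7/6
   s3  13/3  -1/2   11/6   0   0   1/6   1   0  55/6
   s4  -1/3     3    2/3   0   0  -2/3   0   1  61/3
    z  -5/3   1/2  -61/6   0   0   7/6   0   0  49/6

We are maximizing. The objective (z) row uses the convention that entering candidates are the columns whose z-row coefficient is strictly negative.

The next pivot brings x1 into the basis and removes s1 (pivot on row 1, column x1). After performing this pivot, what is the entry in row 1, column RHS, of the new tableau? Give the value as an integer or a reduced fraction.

Pivot element is row 1, column x1: 2.
Normalize row 1: new (row 1, RHS) = (5/2)/2 = 5/4.
Row 1 is the pivot row, so the entry is 5/4.

5/4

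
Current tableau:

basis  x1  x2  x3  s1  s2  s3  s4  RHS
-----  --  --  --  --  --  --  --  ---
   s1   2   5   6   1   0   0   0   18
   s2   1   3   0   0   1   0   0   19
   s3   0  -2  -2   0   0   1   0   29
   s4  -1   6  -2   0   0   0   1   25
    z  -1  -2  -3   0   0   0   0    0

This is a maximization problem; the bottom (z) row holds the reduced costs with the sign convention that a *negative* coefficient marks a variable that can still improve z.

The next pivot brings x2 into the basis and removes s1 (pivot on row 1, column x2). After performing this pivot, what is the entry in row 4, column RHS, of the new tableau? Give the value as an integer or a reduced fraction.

17/5

Pivot element is row 1, column x2: 5.
Normalize row 1: new (row 1, RHS) = 18/5 = 18/5.
row 4 ← row 4 − 6·(new row 1): 25 − 6·(18/5) = 17/5.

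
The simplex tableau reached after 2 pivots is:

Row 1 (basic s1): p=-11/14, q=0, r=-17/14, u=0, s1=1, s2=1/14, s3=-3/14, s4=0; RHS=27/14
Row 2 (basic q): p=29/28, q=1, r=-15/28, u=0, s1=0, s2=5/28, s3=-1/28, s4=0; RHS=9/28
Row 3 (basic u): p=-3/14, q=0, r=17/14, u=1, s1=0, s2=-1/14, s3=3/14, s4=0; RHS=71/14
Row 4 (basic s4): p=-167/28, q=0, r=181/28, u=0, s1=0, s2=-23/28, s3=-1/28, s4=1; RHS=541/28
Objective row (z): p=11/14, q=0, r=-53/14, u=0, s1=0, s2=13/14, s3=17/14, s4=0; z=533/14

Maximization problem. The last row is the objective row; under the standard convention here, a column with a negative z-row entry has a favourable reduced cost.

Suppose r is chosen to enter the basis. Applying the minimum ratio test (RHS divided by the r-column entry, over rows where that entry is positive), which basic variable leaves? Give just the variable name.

s4

Ratios: row 1 (s1): entry -17/14 ≤ 0, skip; row 2 (q): entry -15/28 ≤ 0, skip; row 3 (u): (71/14)/(17/14) = 71/17; row 4 (s4): (541/28)/(181/28) = 541/181.
Minimum ratio 541/181 is in the s4 row, so s4 leaves.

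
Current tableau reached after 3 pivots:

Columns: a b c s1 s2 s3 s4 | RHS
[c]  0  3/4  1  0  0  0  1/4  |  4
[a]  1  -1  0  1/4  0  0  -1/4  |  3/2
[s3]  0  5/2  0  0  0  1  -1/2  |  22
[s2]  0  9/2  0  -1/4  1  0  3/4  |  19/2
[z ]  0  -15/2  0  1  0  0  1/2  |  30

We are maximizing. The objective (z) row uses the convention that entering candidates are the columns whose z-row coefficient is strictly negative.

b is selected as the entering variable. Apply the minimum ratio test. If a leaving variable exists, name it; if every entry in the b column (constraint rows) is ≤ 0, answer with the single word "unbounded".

Ratios: row 1 (c): 4/(3/4) = 16/3; row 2 (a): entry -1 ≤ 0, skip; row 3 (s3): 22/(5/2) = 44/5; row 4 (s2): (19/2)/(9/2) = 19/9.
Minimum ratio is in the s2 row, so s2 leaves.

s2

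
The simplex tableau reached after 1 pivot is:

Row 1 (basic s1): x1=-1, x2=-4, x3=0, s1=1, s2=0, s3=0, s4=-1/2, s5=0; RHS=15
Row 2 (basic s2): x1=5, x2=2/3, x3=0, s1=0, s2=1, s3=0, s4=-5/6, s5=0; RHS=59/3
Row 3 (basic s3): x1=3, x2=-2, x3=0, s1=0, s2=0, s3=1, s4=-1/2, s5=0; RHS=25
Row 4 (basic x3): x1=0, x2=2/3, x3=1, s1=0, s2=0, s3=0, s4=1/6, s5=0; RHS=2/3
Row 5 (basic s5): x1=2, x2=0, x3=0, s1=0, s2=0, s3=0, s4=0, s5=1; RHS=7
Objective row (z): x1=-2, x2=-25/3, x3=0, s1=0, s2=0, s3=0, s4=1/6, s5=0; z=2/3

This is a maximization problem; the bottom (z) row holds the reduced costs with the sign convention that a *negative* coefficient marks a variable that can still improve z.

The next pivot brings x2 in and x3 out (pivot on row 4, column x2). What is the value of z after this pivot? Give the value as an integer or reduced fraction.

9

Minimum ratio for x2: (2/3)/(2/3) = 1.
z changes by −(z-row coeff of x2)·ratio = −(-25/3)·1 = 25/3.
New z = 2/3 + (25/3) = 9.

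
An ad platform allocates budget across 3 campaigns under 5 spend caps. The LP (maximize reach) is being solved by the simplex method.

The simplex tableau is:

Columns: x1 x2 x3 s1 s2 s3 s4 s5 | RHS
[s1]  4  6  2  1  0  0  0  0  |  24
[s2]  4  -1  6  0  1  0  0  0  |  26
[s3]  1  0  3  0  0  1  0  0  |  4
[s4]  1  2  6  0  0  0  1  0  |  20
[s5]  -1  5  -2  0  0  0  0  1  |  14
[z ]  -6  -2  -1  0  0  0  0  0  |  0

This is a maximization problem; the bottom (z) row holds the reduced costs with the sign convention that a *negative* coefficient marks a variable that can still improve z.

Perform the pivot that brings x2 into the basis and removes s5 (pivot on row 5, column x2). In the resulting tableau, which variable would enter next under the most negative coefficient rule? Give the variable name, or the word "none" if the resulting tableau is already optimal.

x1

Pivot element 5. New z-row = old z-row − (-2)·(row 5/5).
Updated z-row coefficients: x1: -32/5, x2: 0, x3: -9/5, s1: 0, s2: 0, s3: 0, s4: 0, s5: 2/5.
The most negative is -32/5 in column x1, so x1 would enter next.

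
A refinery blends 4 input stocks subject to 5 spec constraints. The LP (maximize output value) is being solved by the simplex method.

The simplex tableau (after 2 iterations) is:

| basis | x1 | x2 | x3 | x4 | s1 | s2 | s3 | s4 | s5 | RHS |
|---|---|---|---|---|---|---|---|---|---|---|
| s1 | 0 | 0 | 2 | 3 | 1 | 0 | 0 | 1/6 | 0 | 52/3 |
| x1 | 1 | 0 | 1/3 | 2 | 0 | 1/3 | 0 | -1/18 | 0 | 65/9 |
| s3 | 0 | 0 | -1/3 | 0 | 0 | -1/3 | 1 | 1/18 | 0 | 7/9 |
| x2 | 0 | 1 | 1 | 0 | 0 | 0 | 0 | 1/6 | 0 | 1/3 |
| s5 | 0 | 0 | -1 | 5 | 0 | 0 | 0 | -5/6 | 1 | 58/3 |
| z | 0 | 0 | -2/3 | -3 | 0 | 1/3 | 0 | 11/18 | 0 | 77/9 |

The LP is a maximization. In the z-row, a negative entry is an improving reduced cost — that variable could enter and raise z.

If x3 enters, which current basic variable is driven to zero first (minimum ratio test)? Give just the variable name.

Ratios: row 1 (s1): (52/3)/2 = 26/3; row 2 (x1): (65/9)/(1/3) = 65/3; row 3 (s3): entry -1/3 ≤ 0, skip; row 4 (x2): (1/3)/1 = 1/3; row 5 (s5): entry -1 ≤ 0, skip.
Minimum ratio 1/3 is in the x2 row, so x2 leaves.

x2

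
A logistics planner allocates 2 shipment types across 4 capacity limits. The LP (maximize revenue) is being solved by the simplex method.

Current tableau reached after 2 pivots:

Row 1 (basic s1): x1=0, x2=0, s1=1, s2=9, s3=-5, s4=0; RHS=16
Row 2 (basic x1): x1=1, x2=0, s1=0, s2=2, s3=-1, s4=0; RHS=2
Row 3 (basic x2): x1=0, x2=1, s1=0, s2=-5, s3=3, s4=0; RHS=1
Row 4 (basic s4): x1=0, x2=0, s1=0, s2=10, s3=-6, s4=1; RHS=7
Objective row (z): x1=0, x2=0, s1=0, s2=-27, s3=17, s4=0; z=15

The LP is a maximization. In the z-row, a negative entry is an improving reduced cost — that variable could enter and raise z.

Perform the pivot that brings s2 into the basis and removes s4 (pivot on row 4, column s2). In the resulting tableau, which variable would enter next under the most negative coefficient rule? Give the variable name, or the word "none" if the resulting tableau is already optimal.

none

Pivot element 10. New z-row = old z-row − (-27)·(row 4/10).
Updated z-row coefficients: x1: 0, x2: 0, s1: 0, s2: 0, s3: 4/5, s4: 27/10.
No coefficient is strictly negative; the tableau after this pivot is optimal.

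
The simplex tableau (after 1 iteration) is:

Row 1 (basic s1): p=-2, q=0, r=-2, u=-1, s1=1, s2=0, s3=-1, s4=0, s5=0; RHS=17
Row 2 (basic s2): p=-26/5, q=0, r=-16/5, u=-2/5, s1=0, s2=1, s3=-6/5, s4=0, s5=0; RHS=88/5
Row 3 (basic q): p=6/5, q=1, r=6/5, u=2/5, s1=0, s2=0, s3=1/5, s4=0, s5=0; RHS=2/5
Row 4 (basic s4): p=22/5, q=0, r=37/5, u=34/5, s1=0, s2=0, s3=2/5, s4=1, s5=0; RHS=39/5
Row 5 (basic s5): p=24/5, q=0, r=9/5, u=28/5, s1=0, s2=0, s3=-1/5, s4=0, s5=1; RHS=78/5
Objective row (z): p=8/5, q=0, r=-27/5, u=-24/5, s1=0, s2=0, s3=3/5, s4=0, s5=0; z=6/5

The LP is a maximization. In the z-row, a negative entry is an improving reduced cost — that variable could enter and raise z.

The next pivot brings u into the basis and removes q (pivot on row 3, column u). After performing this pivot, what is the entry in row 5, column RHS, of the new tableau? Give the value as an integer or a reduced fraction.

Pivot element is row 3, column u: 2/5.
Normalize row 3: new (row 3, RHS) = (2/5)/(2/5) = 1.
row 5 ← row 5 − (28/5)·(new row 3): 78/5 − (28/5)·1 = 10.

10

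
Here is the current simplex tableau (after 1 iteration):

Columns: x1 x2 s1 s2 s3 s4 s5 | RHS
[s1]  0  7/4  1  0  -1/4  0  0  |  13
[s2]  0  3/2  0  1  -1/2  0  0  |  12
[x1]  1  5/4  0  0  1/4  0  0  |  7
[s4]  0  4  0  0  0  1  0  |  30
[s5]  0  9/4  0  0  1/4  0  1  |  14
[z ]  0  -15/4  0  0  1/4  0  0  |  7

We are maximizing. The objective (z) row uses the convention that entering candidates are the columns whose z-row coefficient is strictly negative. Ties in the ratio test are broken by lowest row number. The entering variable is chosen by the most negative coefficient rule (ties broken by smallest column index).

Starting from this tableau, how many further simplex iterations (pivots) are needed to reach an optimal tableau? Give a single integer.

1

pivot: x2 in, x1 out → z = 28
No improving column remains; optimal.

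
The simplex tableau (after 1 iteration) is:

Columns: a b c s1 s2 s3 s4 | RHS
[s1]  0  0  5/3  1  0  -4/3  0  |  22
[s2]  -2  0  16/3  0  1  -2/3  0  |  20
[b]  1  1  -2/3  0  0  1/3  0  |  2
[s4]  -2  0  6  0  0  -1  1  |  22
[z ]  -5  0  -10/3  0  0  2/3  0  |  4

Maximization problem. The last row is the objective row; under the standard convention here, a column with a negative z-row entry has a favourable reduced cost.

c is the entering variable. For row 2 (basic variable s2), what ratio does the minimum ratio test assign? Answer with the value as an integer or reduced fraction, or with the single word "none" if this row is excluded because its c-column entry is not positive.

15/4

Ratio = RHS / (c entry) = 20 / (16/3) = 15/4.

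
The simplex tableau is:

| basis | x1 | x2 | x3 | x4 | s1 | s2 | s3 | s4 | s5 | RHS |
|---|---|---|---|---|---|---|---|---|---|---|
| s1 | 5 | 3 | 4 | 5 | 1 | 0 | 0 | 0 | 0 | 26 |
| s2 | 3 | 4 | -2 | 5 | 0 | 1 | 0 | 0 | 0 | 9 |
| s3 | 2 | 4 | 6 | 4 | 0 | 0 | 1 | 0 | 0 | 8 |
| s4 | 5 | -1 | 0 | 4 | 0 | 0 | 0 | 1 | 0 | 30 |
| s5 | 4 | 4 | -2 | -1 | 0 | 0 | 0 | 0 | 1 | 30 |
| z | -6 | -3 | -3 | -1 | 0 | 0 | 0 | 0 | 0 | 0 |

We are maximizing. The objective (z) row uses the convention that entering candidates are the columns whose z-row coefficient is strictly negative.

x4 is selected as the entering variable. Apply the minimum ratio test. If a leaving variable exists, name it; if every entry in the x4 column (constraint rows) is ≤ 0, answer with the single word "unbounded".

Ratios: row 1 (s1): 26/5 = 26/5; row 2 (s2): 9/5 = 9/5; row 3 (s3): 8/4 = 2; row 4 (s4): 30/4 = 15/2; row 5 (s5): entry -1 ≤ 0, skip.
Minimum ratio is in the s2 row, so s2 leaves.

s2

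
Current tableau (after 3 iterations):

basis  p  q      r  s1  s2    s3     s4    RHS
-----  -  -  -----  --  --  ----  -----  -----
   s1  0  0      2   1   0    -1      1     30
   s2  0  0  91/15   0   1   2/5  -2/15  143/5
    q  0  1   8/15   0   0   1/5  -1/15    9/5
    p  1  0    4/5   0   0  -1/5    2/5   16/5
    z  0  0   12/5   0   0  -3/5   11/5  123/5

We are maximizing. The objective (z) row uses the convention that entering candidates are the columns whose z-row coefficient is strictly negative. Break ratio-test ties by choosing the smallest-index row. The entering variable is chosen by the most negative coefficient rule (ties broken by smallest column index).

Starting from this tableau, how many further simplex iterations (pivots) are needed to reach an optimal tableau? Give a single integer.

pivot: s3 in, q out → z = 30
No improving column remains; optimal.

1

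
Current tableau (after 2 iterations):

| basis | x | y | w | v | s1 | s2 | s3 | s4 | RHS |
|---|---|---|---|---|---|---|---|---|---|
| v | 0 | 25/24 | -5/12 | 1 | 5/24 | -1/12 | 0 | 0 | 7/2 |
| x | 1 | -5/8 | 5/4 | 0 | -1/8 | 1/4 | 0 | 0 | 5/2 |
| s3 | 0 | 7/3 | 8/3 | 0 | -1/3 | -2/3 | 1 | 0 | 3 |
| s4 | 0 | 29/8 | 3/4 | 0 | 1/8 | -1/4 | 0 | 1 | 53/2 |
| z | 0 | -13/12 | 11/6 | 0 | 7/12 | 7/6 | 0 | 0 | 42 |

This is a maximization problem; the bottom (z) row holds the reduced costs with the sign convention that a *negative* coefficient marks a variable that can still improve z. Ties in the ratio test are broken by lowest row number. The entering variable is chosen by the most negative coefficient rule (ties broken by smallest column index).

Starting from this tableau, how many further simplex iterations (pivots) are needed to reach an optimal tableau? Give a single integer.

pivot: y in, s3 out → z = 1215/28
No improving column remains; optimal.

1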